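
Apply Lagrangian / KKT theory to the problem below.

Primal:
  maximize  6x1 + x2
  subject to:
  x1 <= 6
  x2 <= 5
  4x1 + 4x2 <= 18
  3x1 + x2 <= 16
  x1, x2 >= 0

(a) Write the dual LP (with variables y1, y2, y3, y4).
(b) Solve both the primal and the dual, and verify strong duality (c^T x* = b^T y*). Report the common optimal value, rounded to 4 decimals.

The standard primal-dual pair for 'max c^T x s.t. A x <= b, x >= 0' is:
  Dual:  min b^T y  s.t.  A^T y >= c,  y >= 0.

So the dual LP is:
  minimize  6y1 + 5y2 + 18y3 + 16y4
  subject to:
    y1 + 4y3 + 3y4 >= 6
    y2 + 4y3 + y4 >= 1
    y1, y2, y3, y4 >= 0

Solving the primal: x* = (4.5, 0).
  primal value c^T x* = 27.
Solving the dual: y* = (0, 0, 1.5, 0).
  dual value b^T y* = 27.
Strong duality: c^T x* = b^T y*. Confirmed.

27


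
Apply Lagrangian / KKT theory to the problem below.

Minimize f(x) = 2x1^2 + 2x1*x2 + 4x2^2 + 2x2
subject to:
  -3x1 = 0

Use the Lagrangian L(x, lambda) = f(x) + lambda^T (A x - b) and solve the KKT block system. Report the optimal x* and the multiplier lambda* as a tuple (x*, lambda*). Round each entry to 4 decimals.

Form the Lagrangian:
  L(x, lambda) = (1/2) x^T Q x + c^T x + lambda^T (A x - b)
Stationarity (grad_x L = 0): Q x + c + A^T lambda = 0.
Primal feasibility: A x = b.

This gives the KKT block system:
  [ Q   A^T ] [ x     ]   [-c ]
  [ A    0  ] [ lambda ] = [ b ]

Solving the linear system:
  x*      = (0, -0.25)
  lambda* = (-0.1667)
  f(x*)   = -0.25

x* = (0, -0.25), lambda* = (-0.1667)


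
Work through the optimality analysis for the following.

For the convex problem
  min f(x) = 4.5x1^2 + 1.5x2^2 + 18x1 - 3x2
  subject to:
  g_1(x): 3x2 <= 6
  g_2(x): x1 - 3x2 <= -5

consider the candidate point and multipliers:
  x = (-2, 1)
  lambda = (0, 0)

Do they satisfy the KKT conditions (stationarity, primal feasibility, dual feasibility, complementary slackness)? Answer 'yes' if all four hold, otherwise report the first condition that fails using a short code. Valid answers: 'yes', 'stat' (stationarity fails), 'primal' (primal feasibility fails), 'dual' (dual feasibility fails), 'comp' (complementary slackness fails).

Gradient of f: grad f(x) = Q x + c = (0, 0)
Constraint values g_i(x) = a_i^T x - b_i:
  g_1((-2, 1)) = -3
  g_2((-2, 1)) = 0
Stationarity residual: grad f(x) + sum_i lambda_i a_i = (0, 0)
  -> stationarity OK
Primal feasibility (all g_i <= 0): OK
Dual feasibility (all lambda_i >= 0): OK
Complementary slackness (lambda_i * g_i(x) = 0 for all i): OK

Verdict: yes, KKT holds.

yes


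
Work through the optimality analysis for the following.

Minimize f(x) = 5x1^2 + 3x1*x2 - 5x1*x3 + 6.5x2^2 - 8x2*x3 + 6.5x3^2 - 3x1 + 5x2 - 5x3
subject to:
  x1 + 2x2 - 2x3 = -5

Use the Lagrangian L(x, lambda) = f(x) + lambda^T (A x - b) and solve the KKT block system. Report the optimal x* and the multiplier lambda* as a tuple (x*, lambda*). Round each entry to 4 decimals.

Form the Lagrangian:
  L(x, lambda) = (1/2) x^T Q x + c^T x + lambda^T (A x - b)
Stationarity (grad_x L = 0): Q x + c + A^T lambda = 0.
Primal feasibility: A x = b.

This gives the KKT block system:
  [ Q   A^T ] [ x     ]   [-c ]
  [ A    0  ] [ lambda ] = [ b ]

Solving the linear system:
  x*      = (0.2888, -1.2644, 1.3799)
  lambda* = (10.8055)
  f(x*)   = 19.9696

x* = (0.2888, -1.2644, 1.3799), lambda* = (10.8055)


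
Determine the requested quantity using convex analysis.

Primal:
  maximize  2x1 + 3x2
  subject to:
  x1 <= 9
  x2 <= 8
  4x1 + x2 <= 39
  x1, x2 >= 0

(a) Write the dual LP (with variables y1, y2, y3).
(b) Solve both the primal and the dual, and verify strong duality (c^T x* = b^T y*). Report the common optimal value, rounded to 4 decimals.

The standard primal-dual pair for 'max c^T x s.t. A x <= b, x >= 0' is:
  Dual:  min b^T y  s.t.  A^T y >= c,  y >= 0.

So the dual LP is:
  minimize  9y1 + 8y2 + 39y3
  subject to:
    y1 + 4y3 >= 2
    y2 + y3 >= 3
    y1, y2, y3 >= 0

Solving the primal: x* = (7.75, 8).
  primal value c^T x* = 39.5.
Solving the dual: y* = (0, 2.5, 0.5).
  dual value b^T y* = 39.5.
Strong duality: c^T x* = b^T y*. Confirmed.

39.5


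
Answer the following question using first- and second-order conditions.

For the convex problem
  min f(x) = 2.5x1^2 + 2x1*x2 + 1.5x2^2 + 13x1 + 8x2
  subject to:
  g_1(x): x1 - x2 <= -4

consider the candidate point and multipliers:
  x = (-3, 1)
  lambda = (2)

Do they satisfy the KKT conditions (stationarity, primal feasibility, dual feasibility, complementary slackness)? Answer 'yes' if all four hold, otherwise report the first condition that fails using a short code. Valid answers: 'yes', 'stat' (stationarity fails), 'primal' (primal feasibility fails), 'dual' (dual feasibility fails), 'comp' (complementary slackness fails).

Gradient of f: grad f(x) = Q x + c = (0, 5)
Constraint values g_i(x) = a_i^T x - b_i:
  g_1((-3, 1)) = 0
Stationarity residual: grad f(x) + sum_i lambda_i a_i = (2, 3)
  -> stationarity FAILS
Primal feasibility (all g_i <= 0): OK
Dual feasibility (all lambda_i >= 0): OK
Complementary slackness (lambda_i * g_i(x) = 0 for all i): OK

Verdict: the first failing condition is stationarity -> stat.

stat


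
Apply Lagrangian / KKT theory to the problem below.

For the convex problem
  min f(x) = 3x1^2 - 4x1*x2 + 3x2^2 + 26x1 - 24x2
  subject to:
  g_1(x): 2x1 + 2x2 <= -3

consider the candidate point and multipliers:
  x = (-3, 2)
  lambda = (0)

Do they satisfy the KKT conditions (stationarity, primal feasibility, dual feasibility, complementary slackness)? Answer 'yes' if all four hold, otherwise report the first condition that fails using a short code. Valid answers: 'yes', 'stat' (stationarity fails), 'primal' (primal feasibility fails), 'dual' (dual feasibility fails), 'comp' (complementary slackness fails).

Gradient of f: grad f(x) = Q x + c = (0, 0)
Constraint values g_i(x) = a_i^T x - b_i:
  g_1((-3, 2)) = 1
Stationarity residual: grad f(x) + sum_i lambda_i a_i = (0, 0)
  -> stationarity OK
Primal feasibility (all g_i <= 0): FAILS
Dual feasibility (all lambda_i >= 0): OK
Complementary slackness (lambda_i * g_i(x) = 0 for all i): OK

Verdict: the first failing condition is primal_feasibility -> primal.

primal


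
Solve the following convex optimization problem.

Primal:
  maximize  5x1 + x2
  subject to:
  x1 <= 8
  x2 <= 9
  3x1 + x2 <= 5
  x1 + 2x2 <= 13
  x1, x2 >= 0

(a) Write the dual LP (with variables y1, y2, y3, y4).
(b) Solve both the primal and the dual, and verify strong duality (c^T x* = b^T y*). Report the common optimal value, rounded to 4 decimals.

The standard primal-dual pair for 'max c^T x s.t. A x <= b, x >= 0' is:
  Dual:  min b^T y  s.t.  A^T y >= c,  y >= 0.

So the dual LP is:
  minimize  8y1 + 9y2 + 5y3 + 13y4
  subject to:
    y1 + 3y3 + y4 >= 5
    y2 + y3 + 2y4 >= 1
    y1, y2, y3, y4 >= 0

Solving the primal: x* = (1.6667, 0).
  primal value c^T x* = 8.3333.
Solving the dual: y* = (0, 0, 1.6667, 0).
  dual value b^T y* = 8.3333.
Strong duality: c^T x* = b^T y*. Confirmed.

8.3333


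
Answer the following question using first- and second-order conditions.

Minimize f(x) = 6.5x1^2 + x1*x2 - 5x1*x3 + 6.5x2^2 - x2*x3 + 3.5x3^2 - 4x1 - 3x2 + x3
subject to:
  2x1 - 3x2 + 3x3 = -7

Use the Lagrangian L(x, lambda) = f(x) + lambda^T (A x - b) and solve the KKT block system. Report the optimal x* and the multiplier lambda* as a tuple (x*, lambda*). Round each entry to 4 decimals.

Form the Lagrangian:
  L(x, lambda) = (1/2) x^T Q x + c^T x + lambda^T (A x - b)
Stationarity (grad_x L = 0): Q x + c + A^T lambda = 0.
Primal feasibility: A x = b.

This gives the KKT block system:
  [ Q   A^T ] [ x     ]   [-c ]
  [ A    0  ] [ lambda ] = [ b ]

Solving the linear system:
  x*      = (-0.5607, 0.6397, -1.3198)
  lambda* = (2.025)
  f(x*)   = 6.5896

x* = (-0.5607, 0.6397, -1.3198), lambda* = (2.025)


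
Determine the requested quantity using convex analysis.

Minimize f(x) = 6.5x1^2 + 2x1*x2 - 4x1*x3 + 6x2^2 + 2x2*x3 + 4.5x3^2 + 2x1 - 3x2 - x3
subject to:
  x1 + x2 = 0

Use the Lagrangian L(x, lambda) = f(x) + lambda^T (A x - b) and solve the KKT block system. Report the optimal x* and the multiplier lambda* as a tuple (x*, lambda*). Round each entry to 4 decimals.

Form the Lagrangian:
  L(x, lambda) = (1/2) x^T Q x + c^T x + lambda^T (A x - b)
Stationarity (grad_x L = 0): Q x + c + A^T lambda = 0.
Primal feasibility: A x = b.

This gives the KKT block system:
  [ Q   A^T ] [ x     ]   [-c ]
  [ A    0  ] [ lambda ] = [ b ]

Solving the linear system:
  x*      = (-0.2549, 0.2549, -0.0588)
  lambda* = (0.5686)
  f(x*)   = -0.6078

x* = (-0.2549, 0.2549, -0.0588), lambda* = (0.5686)


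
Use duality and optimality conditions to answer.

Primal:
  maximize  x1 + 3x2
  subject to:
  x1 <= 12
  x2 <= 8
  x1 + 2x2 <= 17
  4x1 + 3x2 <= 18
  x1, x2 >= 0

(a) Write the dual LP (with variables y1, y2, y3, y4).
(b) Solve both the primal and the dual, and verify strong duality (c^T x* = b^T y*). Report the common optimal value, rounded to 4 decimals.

The standard primal-dual pair for 'max c^T x s.t. A x <= b, x >= 0' is:
  Dual:  min b^T y  s.t.  A^T y >= c,  y >= 0.

So the dual LP is:
  minimize  12y1 + 8y2 + 17y3 + 18y4
  subject to:
    y1 + y3 + 4y4 >= 1
    y2 + 2y3 + 3y4 >= 3
    y1, y2, y3, y4 >= 0

Solving the primal: x* = (0, 6).
  primal value c^T x* = 18.
Solving the dual: y* = (0, 0, 0, 1).
  dual value b^T y* = 18.
Strong duality: c^T x* = b^T y*. Confirmed.

18


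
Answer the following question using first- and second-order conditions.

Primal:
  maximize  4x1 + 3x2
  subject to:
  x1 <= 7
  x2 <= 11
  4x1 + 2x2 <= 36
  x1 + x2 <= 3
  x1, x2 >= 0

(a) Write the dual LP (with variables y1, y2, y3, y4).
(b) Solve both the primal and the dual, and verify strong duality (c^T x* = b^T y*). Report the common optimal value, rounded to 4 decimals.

The standard primal-dual pair for 'max c^T x s.t. A x <= b, x >= 0' is:
  Dual:  min b^T y  s.t.  A^T y >= c,  y >= 0.

So the dual LP is:
  minimize  7y1 + 11y2 + 36y3 + 3y4
  subject to:
    y1 + 4y3 + y4 >= 4
    y2 + 2y3 + y4 >= 3
    y1, y2, y3, y4 >= 0

Solving the primal: x* = (3, 0).
  primal value c^T x* = 12.
Solving the dual: y* = (0, 0, 0, 4).
  dual value b^T y* = 12.
Strong duality: c^T x* = b^T y*. Confirmed.

12


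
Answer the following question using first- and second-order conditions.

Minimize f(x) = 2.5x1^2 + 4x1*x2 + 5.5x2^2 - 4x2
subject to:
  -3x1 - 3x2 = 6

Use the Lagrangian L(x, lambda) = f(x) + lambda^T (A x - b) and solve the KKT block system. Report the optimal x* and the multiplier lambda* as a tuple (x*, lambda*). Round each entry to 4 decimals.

Form the Lagrangian:
  L(x, lambda) = (1/2) x^T Q x + c^T x + lambda^T (A x - b)
Stationarity (grad_x L = 0): Q x + c + A^T lambda = 0.
Primal feasibility: A x = b.

This gives the KKT block system:
  [ Q   A^T ] [ x     ]   [-c ]
  [ A    0  ] [ lambda ] = [ b ]

Solving the linear system:
  x*      = (-2.25, 0.25)
  lambda* = (-3.4167)
  f(x*)   = 9.75

x* = (-2.25, 0.25), lambda* = (-3.4167)


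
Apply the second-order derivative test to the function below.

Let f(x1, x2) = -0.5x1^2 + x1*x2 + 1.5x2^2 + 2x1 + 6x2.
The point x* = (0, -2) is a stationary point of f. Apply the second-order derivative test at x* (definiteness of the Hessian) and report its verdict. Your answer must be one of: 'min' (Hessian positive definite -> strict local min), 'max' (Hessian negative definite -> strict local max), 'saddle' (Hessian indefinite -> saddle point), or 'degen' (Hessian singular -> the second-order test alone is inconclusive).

Compute the Hessian H = grad^2 f:
  H = [[-1, 1], [1, 3]]
Verify stationarity: grad f(x*) = H x* + g = (0, 0).
Eigenvalues of H: -1.2361, 3.2361.
Eigenvalues have mixed signs, so H is indefinite -> x* is a saddle point.

saddle


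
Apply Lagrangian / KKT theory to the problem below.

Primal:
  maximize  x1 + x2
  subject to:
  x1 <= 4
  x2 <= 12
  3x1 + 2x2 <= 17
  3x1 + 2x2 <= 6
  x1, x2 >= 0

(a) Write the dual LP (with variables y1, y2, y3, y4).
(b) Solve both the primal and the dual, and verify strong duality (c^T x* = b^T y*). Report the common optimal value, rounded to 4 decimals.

The standard primal-dual pair for 'max c^T x s.t. A x <= b, x >= 0' is:
  Dual:  min b^T y  s.t.  A^T y >= c,  y >= 0.

So the dual LP is:
  minimize  4y1 + 12y2 + 17y3 + 6y4
  subject to:
    y1 + 3y3 + 3y4 >= 1
    y2 + 2y3 + 2y4 >= 1
    y1, y2, y3, y4 >= 0

Solving the primal: x* = (0, 3).
  primal value c^T x* = 3.
Solving the dual: y* = (0, 0, 0, 0.5).
  dual value b^T y* = 3.
Strong duality: c^T x* = b^T y*. Confirmed.

3


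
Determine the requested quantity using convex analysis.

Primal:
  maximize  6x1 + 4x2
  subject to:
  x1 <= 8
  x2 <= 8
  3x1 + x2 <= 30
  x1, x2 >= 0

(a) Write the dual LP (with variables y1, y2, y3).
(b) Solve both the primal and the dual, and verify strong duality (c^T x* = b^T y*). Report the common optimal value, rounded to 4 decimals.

The standard primal-dual pair for 'max c^T x s.t. A x <= b, x >= 0' is:
  Dual:  min b^T y  s.t.  A^T y >= c,  y >= 0.

So the dual LP is:
  minimize  8y1 + 8y2 + 30y3
  subject to:
    y1 + 3y3 >= 6
    y2 + y3 >= 4
    y1, y2, y3 >= 0

Solving the primal: x* = (7.3333, 8).
  primal value c^T x* = 76.
Solving the dual: y* = (0, 2, 2).
  dual value b^T y* = 76.
Strong duality: c^T x* = b^T y*. Confirmed.

76


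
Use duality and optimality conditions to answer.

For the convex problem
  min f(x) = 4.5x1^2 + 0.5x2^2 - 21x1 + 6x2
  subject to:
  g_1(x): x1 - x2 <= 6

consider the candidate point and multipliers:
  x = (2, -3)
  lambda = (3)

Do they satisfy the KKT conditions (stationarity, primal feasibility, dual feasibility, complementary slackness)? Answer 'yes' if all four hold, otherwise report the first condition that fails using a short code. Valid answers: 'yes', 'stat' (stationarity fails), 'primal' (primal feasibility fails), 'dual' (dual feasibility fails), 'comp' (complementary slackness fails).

Gradient of f: grad f(x) = Q x + c = (-3, 3)
Constraint values g_i(x) = a_i^T x - b_i:
  g_1((2, -3)) = -1
Stationarity residual: grad f(x) + sum_i lambda_i a_i = (0, 0)
  -> stationarity OK
Primal feasibility (all g_i <= 0): OK
Dual feasibility (all lambda_i >= 0): OK
Complementary slackness (lambda_i * g_i(x) = 0 for all i): FAILS

Verdict: the first failing condition is complementary_slackness -> comp.

comp


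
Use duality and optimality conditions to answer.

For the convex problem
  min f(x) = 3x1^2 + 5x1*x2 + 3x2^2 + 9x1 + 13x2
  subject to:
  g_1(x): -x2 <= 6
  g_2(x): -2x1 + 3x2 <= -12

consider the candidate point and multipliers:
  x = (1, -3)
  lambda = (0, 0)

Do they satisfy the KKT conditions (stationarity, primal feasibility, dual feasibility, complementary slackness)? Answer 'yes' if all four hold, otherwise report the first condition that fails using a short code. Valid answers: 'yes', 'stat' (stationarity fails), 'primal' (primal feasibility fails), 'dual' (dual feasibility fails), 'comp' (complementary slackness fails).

Gradient of f: grad f(x) = Q x + c = (0, 0)
Constraint values g_i(x) = a_i^T x - b_i:
  g_1((1, -3)) = -3
  g_2((1, -3)) = 1
Stationarity residual: grad f(x) + sum_i lambda_i a_i = (0, 0)
  -> stationarity OK
Primal feasibility (all g_i <= 0): FAILS
Dual feasibility (all lambda_i >= 0): OK
Complementary slackness (lambda_i * g_i(x) = 0 for all i): OK

Verdict: the first failing condition is primal_feasibility -> primal.

primal


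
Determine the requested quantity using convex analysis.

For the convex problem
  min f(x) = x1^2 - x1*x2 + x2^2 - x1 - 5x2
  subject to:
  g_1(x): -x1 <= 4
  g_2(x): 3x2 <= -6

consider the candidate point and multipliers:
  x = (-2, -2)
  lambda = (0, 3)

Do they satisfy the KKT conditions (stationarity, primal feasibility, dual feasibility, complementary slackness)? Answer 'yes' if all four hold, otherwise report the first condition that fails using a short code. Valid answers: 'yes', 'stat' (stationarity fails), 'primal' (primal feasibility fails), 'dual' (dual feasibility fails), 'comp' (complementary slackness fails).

Gradient of f: grad f(x) = Q x + c = (-3, -7)
Constraint values g_i(x) = a_i^T x - b_i:
  g_1((-2, -2)) = -2
  g_2((-2, -2)) = 0
Stationarity residual: grad f(x) + sum_i lambda_i a_i = (-3, 2)
  -> stationarity FAILS
Primal feasibility (all g_i <= 0): OK
Dual feasibility (all lambda_i >= 0): OK
Complementary slackness (lambda_i * g_i(x) = 0 for all i): OK

Verdict: the first failing condition is stationarity -> stat.

stat


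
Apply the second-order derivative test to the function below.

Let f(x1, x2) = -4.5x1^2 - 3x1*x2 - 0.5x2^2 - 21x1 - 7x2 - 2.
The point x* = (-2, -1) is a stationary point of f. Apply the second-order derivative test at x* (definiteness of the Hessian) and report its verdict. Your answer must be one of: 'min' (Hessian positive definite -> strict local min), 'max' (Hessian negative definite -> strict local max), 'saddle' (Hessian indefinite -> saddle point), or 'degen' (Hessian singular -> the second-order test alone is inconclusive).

Compute the Hessian H = grad^2 f:
  H = [[-9, -3], [-3, -1]]
Verify stationarity: grad f(x*) = H x* + g = (0, 0).
Eigenvalues of H: -10, 0.
H has a zero eigenvalue (singular; negative semidefinite but not definite), so H is neither positive definite, negative definite, nor indefinite. The second-order test alone is inconclusive -> degen.
(Indeed, f is constant along the null direction of H through x*, so x* is not a strict local extremum.)

degen


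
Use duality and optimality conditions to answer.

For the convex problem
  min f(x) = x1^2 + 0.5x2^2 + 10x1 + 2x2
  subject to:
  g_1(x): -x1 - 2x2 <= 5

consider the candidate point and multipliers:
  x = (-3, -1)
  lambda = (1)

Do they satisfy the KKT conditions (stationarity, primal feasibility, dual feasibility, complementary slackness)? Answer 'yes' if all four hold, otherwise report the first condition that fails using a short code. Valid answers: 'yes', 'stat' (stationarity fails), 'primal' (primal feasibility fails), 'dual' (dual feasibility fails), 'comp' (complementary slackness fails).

Gradient of f: grad f(x) = Q x + c = (4, 1)
Constraint values g_i(x) = a_i^T x - b_i:
  g_1((-3, -1)) = 0
Stationarity residual: grad f(x) + sum_i lambda_i a_i = (3, -1)
  -> stationarity FAILS
Primal feasibility (all g_i <= 0): OK
Dual feasibility (all lambda_i >= 0): OK
Complementary slackness (lambda_i * g_i(x) = 0 for all i): OK

Verdict: the first failing condition is stationarity -> stat.

stat


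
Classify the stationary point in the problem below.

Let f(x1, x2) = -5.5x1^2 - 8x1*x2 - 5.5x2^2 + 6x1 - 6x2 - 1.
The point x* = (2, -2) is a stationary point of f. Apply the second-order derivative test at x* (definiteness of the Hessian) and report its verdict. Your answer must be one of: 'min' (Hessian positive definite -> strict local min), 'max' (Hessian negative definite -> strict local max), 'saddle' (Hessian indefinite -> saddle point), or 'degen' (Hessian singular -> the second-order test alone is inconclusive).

Compute the Hessian H = grad^2 f:
  H = [[-11, -8], [-8, -11]]
Verify stationarity: grad f(x*) = H x* + g = (0, 0).
Eigenvalues of H: -19, -3.
Both eigenvalues < 0, so H is negative definite -> x* is a strict local max.

max


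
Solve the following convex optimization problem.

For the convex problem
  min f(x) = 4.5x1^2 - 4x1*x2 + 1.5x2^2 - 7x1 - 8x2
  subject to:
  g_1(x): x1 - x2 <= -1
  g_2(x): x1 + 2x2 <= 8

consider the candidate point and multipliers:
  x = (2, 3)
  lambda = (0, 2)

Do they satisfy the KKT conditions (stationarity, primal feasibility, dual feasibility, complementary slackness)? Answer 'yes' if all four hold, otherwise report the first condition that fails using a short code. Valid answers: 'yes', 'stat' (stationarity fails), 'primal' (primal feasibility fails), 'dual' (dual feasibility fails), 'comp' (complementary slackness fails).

Gradient of f: grad f(x) = Q x + c = (-1, -7)
Constraint values g_i(x) = a_i^T x - b_i:
  g_1((2, 3)) = 0
  g_2((2, 3)) = 0
Stationarity residual: grad f(x) + sum_i lambda_i a_i = (1, -3)
  -> stationarity FAILS
Primal feasibility (all g_i <= 0): OK
Dual feasibility (all lambda_i >= 0): OK
Complementary slackness (lambda_i * g_i(x) = 0 for all i): OK

Verdict: the first failing condition is stationarity -> stat.

stat


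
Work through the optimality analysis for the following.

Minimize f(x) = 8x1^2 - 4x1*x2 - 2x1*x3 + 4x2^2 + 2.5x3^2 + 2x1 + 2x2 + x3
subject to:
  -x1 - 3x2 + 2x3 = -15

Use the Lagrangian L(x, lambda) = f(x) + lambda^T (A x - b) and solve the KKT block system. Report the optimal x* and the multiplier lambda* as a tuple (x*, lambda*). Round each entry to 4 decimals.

Form the Lagrangian:
  L(x, lambda) = (1/2) x^T Q x + c^T x + lambda^T (A x - b)
Stationarity (grad_x L = 0): Q x + c + A^T lambda = 0.
Primal feasibility: A x = b.

This gives the KKT block system:
  [ Q   A^T ] [ x     ]   [-c ]
  [ A    0  ] [ lambda ] = [ b ]

Solving the linear system:
  x*      = (0.6908, 2.8569, -2.8693)
  lambda* = (7.364)
  f(x*)   = 57.3428

x* = (0.6908, 2.8569, -2.8693), lambda* = (7.364)


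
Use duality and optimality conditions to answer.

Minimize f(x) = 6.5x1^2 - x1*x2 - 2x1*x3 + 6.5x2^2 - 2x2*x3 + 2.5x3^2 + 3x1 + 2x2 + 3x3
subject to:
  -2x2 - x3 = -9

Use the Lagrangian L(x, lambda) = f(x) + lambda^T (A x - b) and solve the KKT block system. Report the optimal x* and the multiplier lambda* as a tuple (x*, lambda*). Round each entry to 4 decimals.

Form the Lagrangian:
  L(x, lambda) = (1/2) x^T Q x + c^T x + lambda^T (A x - b)
Stationarity (grad_x L = 0): Q x + c + A^T lambda = 0.
Primal feasibility: A x = b.

This gives the KKT block system:
  [ Q   A^T ] [ x     ]   [-c ]
  [ A    0  ] [ lambda ] = [ b ]

Solving the linear system:
  x*      = (0.5324, 2.6927, 3.6145)
  lambda* = (14.6221)
  f(x*)   = 74.7128

x* = (0.5324, 2.6927, 3.6145), lambda* = (14.6221)


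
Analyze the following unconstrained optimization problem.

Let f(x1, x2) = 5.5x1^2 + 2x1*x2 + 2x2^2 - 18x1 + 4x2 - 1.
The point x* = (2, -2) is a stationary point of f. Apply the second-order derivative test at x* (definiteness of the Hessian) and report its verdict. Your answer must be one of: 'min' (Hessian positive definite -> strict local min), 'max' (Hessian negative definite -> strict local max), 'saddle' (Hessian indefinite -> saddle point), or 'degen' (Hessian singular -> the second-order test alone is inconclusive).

Compute the Hessian H = grad^2 f:
  H = [[11, 2], [2, 4]]
Verify stationarity: grad f(x*) = H x* + g = (0, 0).
Eigenvalues of H: 3.4689, 11.5311.
Both eigenvalues > 0, so H is positive definite -> x* is a strict local min.

min


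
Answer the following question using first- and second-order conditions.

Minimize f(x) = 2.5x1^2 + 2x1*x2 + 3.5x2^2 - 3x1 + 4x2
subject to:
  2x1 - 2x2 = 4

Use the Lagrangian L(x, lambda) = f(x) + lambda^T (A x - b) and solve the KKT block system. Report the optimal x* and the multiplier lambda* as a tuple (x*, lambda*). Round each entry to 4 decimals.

Form the Lagrangian:
  L(x, lambda) = (1/2) x^T Q x + c^T x + lambda^T (A x - b)
Stationarity (grad_x L = 0): Q x + c + A^T lambda = 0.
Primal feasibility: A x = b.

This gives the KKT block system:
  [ Q   A^T ] [ x     ]   [-c ]
  [ A    0  ] [ lambda ] = [ b ]

Solving the linear system:
  x*      = (1.0625, -0.9375)
  lambda* = (-0.2188)
  f(x*)   = -3.0312

x* = (1.0625, -0.9375), lambda* = (-0.2188)


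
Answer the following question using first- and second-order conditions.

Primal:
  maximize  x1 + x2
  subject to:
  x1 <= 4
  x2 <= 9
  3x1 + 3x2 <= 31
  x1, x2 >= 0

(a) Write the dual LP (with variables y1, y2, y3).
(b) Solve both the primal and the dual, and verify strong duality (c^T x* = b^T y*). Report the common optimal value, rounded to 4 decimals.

The standard primal-dual pair for 'max c^T x s.t. A x <= b, x >= 0' is:
  Dual:  min b^T y  s.t.  A^T y >= c,  y >= 0.

So the dual LP is:
  minimize  4y1 + 9y2 + 31y3
  subject to:
    y1 + 3y3 >= 1
    y2 + 3y3 >= 1
    y1, y2, y3 >= 0

Solving the primal: x* = (1.3333, 9).
  primal value c^T x* = 10.3333.
Solving the dual: y* = (0, 0, 0.3333).
  dual value b^T y* = 10.3333.
Strong duality: c^T x* = b^T y*. Confirmed.

10.3333


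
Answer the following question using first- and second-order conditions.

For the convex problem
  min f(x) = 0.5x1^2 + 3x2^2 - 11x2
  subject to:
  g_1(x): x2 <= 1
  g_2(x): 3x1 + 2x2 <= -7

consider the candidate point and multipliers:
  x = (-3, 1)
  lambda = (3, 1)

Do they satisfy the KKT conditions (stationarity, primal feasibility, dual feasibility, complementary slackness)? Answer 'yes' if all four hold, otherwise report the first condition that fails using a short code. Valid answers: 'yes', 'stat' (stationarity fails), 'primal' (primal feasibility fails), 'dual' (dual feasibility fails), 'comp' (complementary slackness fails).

Gradient of f: grad f(x) = Q x + c = (-3, -5)
Constraint values g_i(x) = a_i^T x - b_i:
  g_1((-3, 1)) = 0
  g_2((-3, 1)) = 0
Stationarity residual: grad f(x) + sum_i lambda_i a_i = (0, 0)
  -> stationarity OK
Primal feasibility (all g_i <= 0): OK
Dual feasibility (all lambda_i >= 0): OK
Complementary slackness (lambda_i * g_i(x) = 0 for all i): OK

Verdict: yes, KKT holds.

yes


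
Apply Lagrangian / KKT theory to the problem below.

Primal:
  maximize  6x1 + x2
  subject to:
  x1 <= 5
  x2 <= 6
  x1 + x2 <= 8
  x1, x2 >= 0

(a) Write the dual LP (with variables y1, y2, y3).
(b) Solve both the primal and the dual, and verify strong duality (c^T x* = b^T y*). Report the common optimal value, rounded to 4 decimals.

The standard primal-dual pair for 'max c^T x s.t. A x <= b, x >= 0' is:
  Dual:  min b^T y  s.t.  A^T y >= c,  y >= 0.

So the dual LP is:
  minimize  5y1 + 6y2 + 8y3
  subject to:
    y1 + y3 >= 6
    y2 + y3 >= 1
    y1, y2, y3 >= 0

Solving the primal: x* = (5, 3).
  primal value c^T x* = 33.
Solving the dual: y* = (5, 0, 1).
  dual value b^T y* = 33.
Strong duality: c^T x* = b^T y*. Confirmed.

33


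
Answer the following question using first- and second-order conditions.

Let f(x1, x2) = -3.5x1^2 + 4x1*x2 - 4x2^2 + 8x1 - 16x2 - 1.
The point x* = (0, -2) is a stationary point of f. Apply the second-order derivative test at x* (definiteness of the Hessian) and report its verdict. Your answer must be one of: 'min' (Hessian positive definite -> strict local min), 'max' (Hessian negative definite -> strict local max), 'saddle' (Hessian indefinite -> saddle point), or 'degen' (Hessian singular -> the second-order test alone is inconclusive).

Compute the Hessian H = grad^2 f:
  H = [[-7, 4], [4, -8]]
Verify stationarity: grad f(x*) = H x* + g = (0, 0).
Eigenvalues of H: -11.5311, -3.4689.
Both eigenvalues < 0, so H is negative definite -> x* is a strict local max.

max


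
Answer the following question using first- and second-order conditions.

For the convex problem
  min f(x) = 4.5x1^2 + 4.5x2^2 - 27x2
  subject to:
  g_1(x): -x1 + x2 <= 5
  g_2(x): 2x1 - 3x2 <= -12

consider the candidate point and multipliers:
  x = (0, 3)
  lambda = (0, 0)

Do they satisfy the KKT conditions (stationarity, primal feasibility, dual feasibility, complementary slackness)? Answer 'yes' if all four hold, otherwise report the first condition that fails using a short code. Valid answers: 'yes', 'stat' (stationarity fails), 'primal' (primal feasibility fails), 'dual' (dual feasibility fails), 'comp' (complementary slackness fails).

Gradient of f: grad f(x) = Q x + c = (0, 0)
Constraint values g_i(x) = a_i^T x - b_i:
  g_1((0, 3)) = -2
  g_2((0, 3)) = 3
Stationarity residual: grad f(x) + sum_i lambda_i a_i = (0, 0)
  -> stationarity OK
Primal feasibility (all g_i <= 0): FAILS
Dual feasibility (all lambda_i >= 0): OK
Complementary slackness (lambda_i * g_i(x) = 0 for all i): OK

Verdict: the first failing condition is primal_feasibility -> primal.

primal


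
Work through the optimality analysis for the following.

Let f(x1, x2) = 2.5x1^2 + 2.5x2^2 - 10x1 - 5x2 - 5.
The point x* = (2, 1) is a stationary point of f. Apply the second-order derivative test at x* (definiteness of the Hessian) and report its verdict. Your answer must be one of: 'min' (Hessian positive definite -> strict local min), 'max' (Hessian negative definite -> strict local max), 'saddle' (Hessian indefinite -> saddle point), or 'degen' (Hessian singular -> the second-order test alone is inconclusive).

Compute the Hessian H = grad^2 f:
  H = [[5, 0], [0, 5]]
Verify stationarity: grad f(x*) = H x* + g = (0, 0).
Eigenvalues of H: 5, 5.
Both eigenvalues > 0, so H is positive definite -> x* is a strict local min.

min


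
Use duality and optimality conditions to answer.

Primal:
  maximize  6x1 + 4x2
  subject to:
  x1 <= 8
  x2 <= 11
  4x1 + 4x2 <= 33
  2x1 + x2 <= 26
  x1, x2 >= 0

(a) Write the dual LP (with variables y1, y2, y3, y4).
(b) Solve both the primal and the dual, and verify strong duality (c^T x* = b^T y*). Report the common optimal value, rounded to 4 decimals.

The standard primal-dual pair for 'max c^T x s.t. A x <= b, x >= 0' is:
  Dual:  min b^T y  s.t.  A^T y >= c,  y >= 0.

So the dual LP is:
  minimize  8y1 + 11y2 + 33y3 + 26y4
  subject to:
    y1 + 4y3 + 2y4 >= 6
    y2 + 4y3 + y4 >= 4
    y1, y2, y3, y4 >= 0

Solving the primal: x* = (8, 0.25).
  primal value c^T x* = 49.
Solving the dual: y* = (2, 0, 1, 0).
  dual value b^T y* = 49.
Strong duality: c^T x* = b^T y*. Confirmed.

49


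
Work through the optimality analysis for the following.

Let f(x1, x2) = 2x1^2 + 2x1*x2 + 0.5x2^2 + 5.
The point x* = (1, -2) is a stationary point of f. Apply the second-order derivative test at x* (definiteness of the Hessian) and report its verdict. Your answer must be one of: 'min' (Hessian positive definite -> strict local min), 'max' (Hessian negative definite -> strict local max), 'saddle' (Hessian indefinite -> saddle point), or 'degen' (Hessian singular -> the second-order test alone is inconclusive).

Compute the Hessian H = grad^2 f:
  H = [[4, 2], [2, 1]]
Verify stationarity: grad f(x*) = H x* + g = (0, 0).
Eigenvalues of H: 0, 5.
H has a zero eigenvalue (singular; positive semidefinite but not definite), so H is neither positive definite, negative definite, nor indefinite. The second-order test alone is inconclusive -> degen.
(Indeed, f is constant along the null direction of H through x*, so x* is not a strict local extremum.)

degen


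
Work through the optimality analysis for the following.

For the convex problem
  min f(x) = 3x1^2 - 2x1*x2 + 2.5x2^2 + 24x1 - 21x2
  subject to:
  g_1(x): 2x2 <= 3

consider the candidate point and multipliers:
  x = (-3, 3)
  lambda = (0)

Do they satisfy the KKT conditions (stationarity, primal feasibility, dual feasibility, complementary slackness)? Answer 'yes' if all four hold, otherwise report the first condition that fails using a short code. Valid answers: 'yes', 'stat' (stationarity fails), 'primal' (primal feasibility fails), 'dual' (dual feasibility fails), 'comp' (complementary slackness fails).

Gradient of f: grad f(x) = Q x + c = (0, 0)
Constraint values g_i(x) = a_i^T x - b_i:
  g_1((-3, 3)) = 3
Stationarity residual: grad f(x) + sum_i lambda_i a_i = (0, 0)
  -> stationarity OK
Primal feasibility (all g_i <= 0): FAILS
Dual feasibility (all lambda_i >= 0): OK
Complementary slackness (lambda_i * g_i(x) = 0 for all i): OK

Verdict: the first failing condition is primal_feasibility -> primal.

primal


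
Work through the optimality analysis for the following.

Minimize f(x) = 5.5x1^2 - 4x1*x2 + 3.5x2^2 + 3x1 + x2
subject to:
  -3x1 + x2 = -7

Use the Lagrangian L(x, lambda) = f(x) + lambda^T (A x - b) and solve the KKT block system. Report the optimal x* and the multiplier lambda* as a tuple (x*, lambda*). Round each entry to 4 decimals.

Form the Lagrangian:
  L(x, lambda) = (1/2) x^T Q x + c^T x + lambda^T (A x - b)
Stationarity (grad_x L = 0): Q x + c + A^T lambda = 0.
Primal feasibility: A x = b.

This gives the KKT block system:
  [ Q   A^T ] [ x     ]   [-c ]
  [ A    0  ] [ lambda ] = [ b ]

Solving the linear system:
  x*      = (2.26, -0.22)
  lambda* = (9.58)
  f(x*)   = 36.81

x* = (2.26, -0.22), lambda* = (9.58)


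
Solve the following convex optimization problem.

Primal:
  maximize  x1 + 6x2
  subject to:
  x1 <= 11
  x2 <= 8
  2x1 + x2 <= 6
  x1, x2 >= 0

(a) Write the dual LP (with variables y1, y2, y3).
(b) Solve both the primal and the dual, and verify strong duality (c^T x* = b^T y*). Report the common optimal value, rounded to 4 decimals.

The standard primal-dual pair for 'max c^T x s.t. A x <= b, x >= 0' is:
  Dual:  min b^T y  s.t.  A^T y >= c,  y >= 0.

So the dual LP is:
  minimize  11y1 + 8y2 + 6y3
  subject to:
    y1 + 2y3 >= 1
    y2 + y3 >= 6
    y1, y2, y3 >= 0

Solving the primal: x* = (0, 6).
  primal value c^T x* = 36.
Solving the dual: y* = (0, 0, 6).
  dual value b^T y* = 36.
Strong duality: c^T x* = b^T y*. Confirmed.

36


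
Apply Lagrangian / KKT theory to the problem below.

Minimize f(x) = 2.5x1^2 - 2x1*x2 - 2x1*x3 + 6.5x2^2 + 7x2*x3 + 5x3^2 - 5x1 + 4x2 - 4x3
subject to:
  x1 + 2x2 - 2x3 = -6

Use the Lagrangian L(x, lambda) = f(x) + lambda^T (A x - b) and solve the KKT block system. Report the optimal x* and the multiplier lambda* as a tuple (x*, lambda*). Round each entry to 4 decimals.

Form the Lagrangian:
  L(x, lambda) = (1/2) x^T Q x + c^T x + lambda^T (A x - b)
Stationarity (grad_x L = 0): Q x + c + A^T lambda = 0.
Primal feasibility: A x = b.

This gives the KKT block system:
  [ Q   A^T ] [ x     ]   [-c ]
  [ A    0  ] [ lambda ] = [ b ]

Solving the linear system:
  x*      = (0.8486, -1.4816, 1.9427)
  lambda* = (1.6794)
  f(x*)   = -3.9318

x* = (0.8486, -1.4816, 1.9427), lambda* = (1.6794)


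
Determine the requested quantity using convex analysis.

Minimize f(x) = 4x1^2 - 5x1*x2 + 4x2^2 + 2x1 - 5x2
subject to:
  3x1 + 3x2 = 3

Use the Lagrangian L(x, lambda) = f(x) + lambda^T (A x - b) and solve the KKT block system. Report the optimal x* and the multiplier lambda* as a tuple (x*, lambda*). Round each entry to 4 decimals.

Form the Lagrangian:
  L(x, lambda) = (1/2) x^T Q x + c^T x + lambda^T (A x - b)
Stationarity (grad_x L = 0): Q x + c + A^T lambda = 0.
Primal feasibility: A x = b.

This gives the KKT block system:
  [ Q   A^T ] [ x     ]   [-c ]
  [ A    0  ] [ lambda ] = [ b ]

Solving the linear system:
  x*      = (0.2308, 0.7692)
  lambda* = (0)
  f(x*)   = -1.6923

x* = (0.2308, 0.7692), lambda* = (0)


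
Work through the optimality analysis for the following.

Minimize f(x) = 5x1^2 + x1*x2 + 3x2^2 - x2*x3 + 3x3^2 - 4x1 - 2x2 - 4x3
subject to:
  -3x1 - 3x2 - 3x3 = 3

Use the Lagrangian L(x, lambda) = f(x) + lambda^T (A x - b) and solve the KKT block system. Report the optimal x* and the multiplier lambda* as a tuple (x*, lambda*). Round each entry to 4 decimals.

Form the Lagrangian:
  L(x, lambda) = (1/2) x^T Q x + c^T x + lambda^T (A x - b)
Stationarity (grad_x L = 0): Q x + c + A^T lambda = 0.
Primal feasibility: A x = b.

This gives the KKT block system:
  [ Q   A^T ] [ x     ]   [-c ]
  [ A    0  ] [ lambda ] = [ b ]

Solving the linear system:
  x*      = (-0.075, -0.6, -0.325)
  lambda* = (-1.7833)
  f(x*)   = 4.075

x* = (-0.075, -0.6, -0.325), lambda* = (-1.7833)


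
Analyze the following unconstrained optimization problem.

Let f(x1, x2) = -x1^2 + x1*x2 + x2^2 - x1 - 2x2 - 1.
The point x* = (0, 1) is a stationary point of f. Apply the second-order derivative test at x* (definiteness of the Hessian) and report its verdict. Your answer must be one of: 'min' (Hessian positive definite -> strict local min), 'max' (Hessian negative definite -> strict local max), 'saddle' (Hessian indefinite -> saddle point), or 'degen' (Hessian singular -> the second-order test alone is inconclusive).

Compute the Hessian H = grad^2 f:
  H = [[-2, 1], [1, 2]]
Verify stationarity: grad f(x*) = H x* + g = (0, 0).
Eigenvalues of H: -2.2361, 2.2361.
Eigenvalues have mixed signs, so H is indefinite -> x* is a saddle point.

saddle


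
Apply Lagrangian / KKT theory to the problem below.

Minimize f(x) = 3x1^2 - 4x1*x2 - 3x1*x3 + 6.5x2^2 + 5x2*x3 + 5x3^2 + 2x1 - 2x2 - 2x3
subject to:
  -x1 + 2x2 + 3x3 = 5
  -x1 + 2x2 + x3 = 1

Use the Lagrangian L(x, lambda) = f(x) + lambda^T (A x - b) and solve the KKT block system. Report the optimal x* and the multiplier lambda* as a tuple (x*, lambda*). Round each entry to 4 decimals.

Form the Lagrangian:
  L(x, lambda) = (1/2) x^T Q x + c^T x + lambda^T (A x - b)
Stationarity (grad_x L = 0): Q x + c + A^T lambda = 0.
Primal feasibility: A x = b.

This gives the KKT block system:
  [ Q   A^T ] [ x     ]   [-c ]
  [ A    0  ] [ lambda ] = [ b ]

Solving the linear system:
  x*      = (0.2381, -0.381, 2)
  lambda* = (-7.1667, 6.119)
  f(x*)   = 13.4762

x* = (0.2381, -0.381, 2), lambda* = (-7.1667, 6.119)


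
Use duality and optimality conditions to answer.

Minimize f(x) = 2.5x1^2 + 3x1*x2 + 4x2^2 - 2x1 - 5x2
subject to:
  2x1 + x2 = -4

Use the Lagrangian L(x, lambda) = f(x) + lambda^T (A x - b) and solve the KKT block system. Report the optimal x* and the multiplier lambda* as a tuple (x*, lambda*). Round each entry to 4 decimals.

Form the Lagrangian:
  L(x, lambda) = (1/2) x^T Q x + c^T x + lambda^T (A x - b)
Stationarity (grad_x L = 0): Q x + c + A^T lambda = 0.
Primal feasibility: A x = b.

This gives the KKT block system:
  [ Q   A^T ] [ x     ]   [-c ]
  [ A    0  ] [ lambda ] = [ b ]

Solving the linear system:
  x*      = (-2.4, 0.8)
  lambda* = (5.8)
  f(x*)   = 12

x* = (-2.4, 0.8), lambda* = (5.8)


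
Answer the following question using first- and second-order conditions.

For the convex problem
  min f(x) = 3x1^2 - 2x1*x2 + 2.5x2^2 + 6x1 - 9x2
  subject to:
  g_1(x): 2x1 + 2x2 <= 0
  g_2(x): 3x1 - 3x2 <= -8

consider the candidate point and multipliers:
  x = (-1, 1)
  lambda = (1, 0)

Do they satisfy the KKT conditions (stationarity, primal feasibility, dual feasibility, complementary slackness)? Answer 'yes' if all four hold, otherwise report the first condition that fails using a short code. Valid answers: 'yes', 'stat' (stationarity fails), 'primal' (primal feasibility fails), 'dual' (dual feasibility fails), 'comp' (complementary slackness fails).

Gradient of f: grad f(x) = Q x + c = (-2, -2)
Constraint values g_i(x) = a_i^T x - b_i:
  g_1((-1, 1)) = 0
  g_2((-1, 1)) = 2
Stationarity residual: grad f(x) + sum_i lambda_i a_i = (0, 0)
  -> stationarity OK
Primal feasibility (all g_i <= 0): FAILS
Dual feasibility (all lambda_i >= 0): OK
Complementary slackness (lambda_i * g_i(x) = 0 for all i): OK

Verdict: the first failing condition is primal_feasibility -> primal.

primal


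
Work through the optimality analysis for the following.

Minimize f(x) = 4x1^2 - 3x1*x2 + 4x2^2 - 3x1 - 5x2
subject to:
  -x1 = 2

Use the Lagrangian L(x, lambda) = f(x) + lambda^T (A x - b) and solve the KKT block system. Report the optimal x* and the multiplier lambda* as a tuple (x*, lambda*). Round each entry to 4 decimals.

Form the Lagrangian:
  L(x, lambda) = (1/2) x^T Q x + c^T x + lambda^T (A x - b)
Stationarity (grad_x L = 0): Q x + c + A^T lambda = 0.
Primal feasibility: A x = b.

This gives the KKT block system:
  [ Q   A^T ] [ x     ]   [-c ]
  [ A    0  ] [ lambda ] = [ b ]

Solving the linear system:
  x*      = (-2, -0.125)
  lambda* = (-18.625)
  f(x*)   = 21.9375

x* = (-2, -0.125), lambda* = (-18.625)


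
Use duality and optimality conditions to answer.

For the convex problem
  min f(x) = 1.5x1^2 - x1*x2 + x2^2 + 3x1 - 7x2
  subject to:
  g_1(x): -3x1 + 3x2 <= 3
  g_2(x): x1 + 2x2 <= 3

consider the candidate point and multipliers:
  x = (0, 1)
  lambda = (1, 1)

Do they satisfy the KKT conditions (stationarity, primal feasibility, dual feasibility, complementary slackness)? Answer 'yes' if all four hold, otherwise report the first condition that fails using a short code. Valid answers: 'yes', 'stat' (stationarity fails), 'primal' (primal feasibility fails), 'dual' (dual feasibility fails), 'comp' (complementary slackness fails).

Gradient of f: grad f(x) = Q x + c = (2, -5)
Constraint values g_i(x) = a_i^T x - b_i:
  g_1((0, 1)) = 0
  g_2((0, 1)) = -1
Stationarity residual: grad f(x) + sum_i lambda_i a_i = (0, 0)
  -> stationarity OK
Primal feasibility (all g_i <= 0): OK
Dual feasibility (all lambda_i >= 0): OK
Complementary slackness (lambda_i * g_i(x) = 0 for all i): FAILS

Verdict: the first failing condition is complementary_slackness -> comp.

comp
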